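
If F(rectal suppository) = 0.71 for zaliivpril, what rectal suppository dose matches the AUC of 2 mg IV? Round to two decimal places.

D_rectal = 2.82 mg

For equal systemic exposure: F × D_ev = D_iv
D_ev = D_iv / F = 2 / 0.71 = 2.8169 mg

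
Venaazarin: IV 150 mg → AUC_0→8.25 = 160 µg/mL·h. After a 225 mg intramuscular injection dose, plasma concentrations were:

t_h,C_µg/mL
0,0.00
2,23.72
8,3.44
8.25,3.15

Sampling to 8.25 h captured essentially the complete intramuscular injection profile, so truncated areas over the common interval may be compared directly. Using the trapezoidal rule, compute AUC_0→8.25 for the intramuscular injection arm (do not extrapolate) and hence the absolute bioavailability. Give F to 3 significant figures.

Trapezoidal AUC_0→8.25 (intramuscular injection):
  [0→2]: (0.00+23.72)/2 × 2 = 23.72
  [2→8]: (23.72+3.44)/2 × 6 = 81.48
  [8→8.25]: (3.44+3.15)/2 × 0.25 = 0.82375
  Sum = 106.02375 µg/mL·h
F = (AUC_ev/D_ev)/(AUC_iv/D_iv) = (106.02375/225)/(160/150) = 0.471217/1.06667 = 0.4418

F = 0.442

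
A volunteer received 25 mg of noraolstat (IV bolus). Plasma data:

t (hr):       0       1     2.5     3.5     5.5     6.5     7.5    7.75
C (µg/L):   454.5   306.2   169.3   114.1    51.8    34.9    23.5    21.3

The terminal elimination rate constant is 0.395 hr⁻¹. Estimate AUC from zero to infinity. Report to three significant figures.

AUC = 1180 µg/L·hr

Trapezoidal AUC_0→7.75:
  [0→1]: (454.5+306.2)/2 × 1 = 380.35
  [1→2.5]: (306.2+169.3)/2 × 1.5 = 356.625
  [2.5→3.5]: (169.3+114.1)/2 × 1 = 141.7
  [3.5→5.5]: (114.1+51.8)/2 × 2 = 165.9
  [5.5→6.5]: (51.8+34.9)/2 × 1 = 43.35
  [6.5→7.5]: (34.9+23.5)/2 × 1 = 29.2
  [7.5→7.75]: (23.5+21.3)/2 × 0.25 = 5.6
  Sum = 1122.725 µg/L·hr
Extrapolated tail: C_last / k_e = 21.3 / 0.395 = 53.924
AUC_0→∞ = 1122.725 + 53.924 = 1176.649 µg/L·hr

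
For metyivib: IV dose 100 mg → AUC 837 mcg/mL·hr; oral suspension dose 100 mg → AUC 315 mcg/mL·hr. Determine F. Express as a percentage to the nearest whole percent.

F = 38%

F = (AUC_ev / D_ev) / (AUC_iv / D_iv)
  = (315/100) / (837/100)
  = 3.15 / 8.37 = 0.3763
  = 37.63%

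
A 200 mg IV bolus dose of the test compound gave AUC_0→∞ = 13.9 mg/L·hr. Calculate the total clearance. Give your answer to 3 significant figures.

CL = 14.4 L/hr

CL = Dose_iv / AUC_0→∞
   = 200 / 13.9 = 14.3885 L/hr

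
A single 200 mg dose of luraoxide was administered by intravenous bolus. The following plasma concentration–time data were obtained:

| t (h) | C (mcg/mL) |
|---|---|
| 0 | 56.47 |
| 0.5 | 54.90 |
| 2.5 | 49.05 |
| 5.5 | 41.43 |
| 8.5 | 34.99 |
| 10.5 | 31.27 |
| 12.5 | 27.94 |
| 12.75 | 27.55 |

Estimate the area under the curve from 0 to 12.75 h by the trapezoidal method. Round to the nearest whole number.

Trapezoidal AUC_0→12.75:
  [0→0.5]: (56.47+54.90)/2 × 0.5 = 27.8425
  [0.5→2.5]: (54.90+49.05)/2 × 2 = 103.95
  [2.5→5.5]: (49.05+41.43)/2 × 3 = 135.72
  [5.5→8.5]: (41.43+34.99)/2 × 3 = 114.63
  [8.5→10.5]: (34.99+31.27)/2 × 2 = 66.26
  [10.5→12.5]: (31.27+27.94)/2 × 2 = 59.21
  [12.5→12.75]: (27.94+27.55)/2 × 0.25 = 6.93625
  Sum = 514.54875 mcg/mL·h

AUC = 515 mcg/mL·h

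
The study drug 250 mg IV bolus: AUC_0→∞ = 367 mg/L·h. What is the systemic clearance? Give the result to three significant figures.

CL = Dose_iv / AUC_0→∞
   = 250 / 367 = 0.681199 L/h

CL = 0.681 L/h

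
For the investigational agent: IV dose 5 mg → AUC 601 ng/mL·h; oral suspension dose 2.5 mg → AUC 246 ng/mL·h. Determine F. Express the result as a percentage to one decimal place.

F = (AUC_ev / D_ev) / (AUC_iv / D_iv)
  = (246/2.5) / (601/5)
  = 98.4 / 120.2 = 0.8186
  = 81.86%

F = 81.9%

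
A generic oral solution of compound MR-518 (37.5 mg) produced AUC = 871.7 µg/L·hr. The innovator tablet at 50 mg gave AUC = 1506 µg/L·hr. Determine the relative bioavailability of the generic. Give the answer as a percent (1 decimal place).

F_rel = 77.2%

F_rel = (AUC_test/D_test) / (AUC_ref/D_ref)
      = (871.7/37.5) / (1506/50)
      = 23.2453 / 30.12 = 0.7718 = 77.18%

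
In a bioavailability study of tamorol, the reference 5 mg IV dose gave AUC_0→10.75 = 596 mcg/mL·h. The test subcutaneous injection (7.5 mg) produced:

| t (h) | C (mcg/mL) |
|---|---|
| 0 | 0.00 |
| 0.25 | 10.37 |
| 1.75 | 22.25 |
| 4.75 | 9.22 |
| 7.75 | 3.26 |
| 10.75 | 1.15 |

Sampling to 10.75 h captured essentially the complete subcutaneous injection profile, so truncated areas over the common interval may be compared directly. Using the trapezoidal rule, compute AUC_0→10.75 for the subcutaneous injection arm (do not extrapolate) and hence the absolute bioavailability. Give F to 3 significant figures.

F = 0.110

Trapezoidal AUC_0→10.75 (subcutaneous injection):
  [0→0.25]: (0.00+10.37)/2 × 0.25 = 1.29625
  [0.25→1.75]: (10.37+22.25)/2 × 1.5 = 24.465
  [1.75→4.75]: (22.25+9.22)/2 × 3 = 47.205
  [4.75→7.75]: (9.22+3.26)/2 × 3 = 18.72
  [7.75→10.75]: (3.26+1.15)/2 × 3 = 6.615
  Sum = 98.30125 mcg/mL·h
F = (AUC_ev/D_ev)/(AUC_iv/D_iv) = (98.30125/7.5)/(596/5) = 13.1068/119.2 = 0.1100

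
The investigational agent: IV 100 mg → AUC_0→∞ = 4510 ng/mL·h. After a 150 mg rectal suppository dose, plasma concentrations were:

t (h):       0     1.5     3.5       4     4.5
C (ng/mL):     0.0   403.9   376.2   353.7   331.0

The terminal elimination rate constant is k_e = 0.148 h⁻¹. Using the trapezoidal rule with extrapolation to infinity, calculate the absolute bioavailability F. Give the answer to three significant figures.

F = 0.543

Trapezoidal AUC_0→4.5 (rectal suppository):
  [0→1.5]: (0.0+403.9)/2 × 1.5 = 302.925
  [1.5→3.5]: (403.9+376.2)/2 × 2 = 780.1
  [3.5→4]: (376.2+353.7)/2 × 0.5 = 182.475
  [4→4.5]: (353.7+331.0)/2 × 0.5 = 171.175
  Sum = 1436.675 ng/mL·h
Tail: C_last/k_e = 331.0/0.148 = 2236.486
AUC_0→∞ (rectal suppository) = 1436.675 + 2236.486 = 3673.161 ng/mL·h
F = (AUC_ev/D_ev)/(AUC_iv/D_iv) = (3673.161/150)/(4510/100) = 24.48774/45.1 = 0.5430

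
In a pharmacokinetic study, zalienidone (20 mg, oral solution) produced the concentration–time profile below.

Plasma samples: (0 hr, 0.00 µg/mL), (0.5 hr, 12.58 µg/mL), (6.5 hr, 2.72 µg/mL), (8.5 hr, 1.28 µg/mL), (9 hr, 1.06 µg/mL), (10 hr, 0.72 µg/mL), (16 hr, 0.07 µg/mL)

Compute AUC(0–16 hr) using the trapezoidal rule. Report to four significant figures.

AUC = 56.89 µg/mL·hr

Trapezoidal AUC_0→16:
  [0→0.5]: (0.00+12.58)/2 × 0.5 = 3.145
  [0.5→6.5]: (12.58+2.72)/2 × 6 = 45.9
  [6.5→8.5]: (2.72+1.28)/2 × 2 = 4.0
  [8.5→9]: (1.28+1.06)/2 × 0.5 = 0.585
  [9→10]: (1.06+0.72)/2 × 1 = 0.89
  [10→16]: (0.72+0.07)/2 × 6 = 2.37
  Sum = 56.89 µg/mL·hr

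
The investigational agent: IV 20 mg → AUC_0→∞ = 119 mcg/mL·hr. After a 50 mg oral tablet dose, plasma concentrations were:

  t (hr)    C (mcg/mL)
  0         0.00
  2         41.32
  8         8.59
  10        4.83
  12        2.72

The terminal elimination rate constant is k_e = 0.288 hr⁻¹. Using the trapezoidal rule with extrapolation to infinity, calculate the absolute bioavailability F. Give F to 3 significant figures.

F = 0.744

Trapezoidal AUC_0→12 (oral tablet):
  [0→2]: (0.00+41.32)/2 × 2 = 41.32
  [2→8]: (41.32+8.59)/2 × 6 = 149.73
  [8→10]: (8.59+4.83)/2 × 2 = 13.42
  [10→12]: (4.83+2.72)/2 × 2 = 7.55
  Sum = 212.02 mcg/mL·hr
Tail: C_last/k_e = 2.72/0.288 = 9.444
AUC_0→∞ (oral tablet) = 212.02 + 9.444 = 221.464 mcg/mL·hr
F = (AUC_ev/D_ev)/(AUC_iv/D_iv) = (221.464/50)/(119/20) = 4.42928/5.95 = 0.7444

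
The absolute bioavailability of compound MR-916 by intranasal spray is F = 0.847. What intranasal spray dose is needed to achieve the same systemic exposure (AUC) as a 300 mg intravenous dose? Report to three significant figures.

For equal systemic exposure: F × D_ev = D_iv
D_ev = D_iv / F = 300 / 0.847 = 354.191 mg

D_intranasal = 354 mg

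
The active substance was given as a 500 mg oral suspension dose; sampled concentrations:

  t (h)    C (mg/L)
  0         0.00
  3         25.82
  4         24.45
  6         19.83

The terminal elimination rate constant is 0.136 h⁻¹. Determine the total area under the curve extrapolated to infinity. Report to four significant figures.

AUC = 254.0 mg/L·h

Trapezoidal AUC_0→6:
  [0→3]: (0.00+25.82)/2 × 3 = 38.73
  [3→4]: (25.82+24.45)/2 × 1 = 25.135
  [4→6]: (24.45+19.83)/2 × 2 = 44.28
  Sum = 108.145 mg/L·h
Extrapolated tail: C_last / k_e = 19.83 / 0.136 = 145.809
AUC_0→∞ = 108.145 + 145.809 = 253.954 mg/L·h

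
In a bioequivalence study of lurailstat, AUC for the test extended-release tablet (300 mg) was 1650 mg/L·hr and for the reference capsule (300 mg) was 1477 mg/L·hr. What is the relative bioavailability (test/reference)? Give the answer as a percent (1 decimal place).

F_rel = (AUC_test/D_test) / (AUC_ref/D_ref)
      = (1650/300) / (1477/300)
      = 5.5 / 4.92333 = 1.1171 = 111.71%

F_rel = 111.7%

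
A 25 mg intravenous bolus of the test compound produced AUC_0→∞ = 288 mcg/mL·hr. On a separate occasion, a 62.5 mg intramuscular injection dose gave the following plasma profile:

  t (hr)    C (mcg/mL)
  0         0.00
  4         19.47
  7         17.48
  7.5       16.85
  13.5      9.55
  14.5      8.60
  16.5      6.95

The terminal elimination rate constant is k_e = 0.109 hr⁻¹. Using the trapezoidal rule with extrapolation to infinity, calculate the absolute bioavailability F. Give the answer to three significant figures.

F = 0.376

Trapezoidal AUC_0→16.5 (intramuscular injection):
  [0→4]: (0.00+19.47)/2 × 4 = 38.94
  [4→7]: (19.47+17.48)/2 × 3 = 55.425
  [7→7.5]: (17.48+16.85)/2 × 0.5 = 8.5825
  [7.5→13.5]: (16.85+9.55)/2 × 6 = 79.2
  [13.5→14.5]: (9.55+8.60)/2 × 1 = 9.075
  [14.5→16.5]: (8.60+6.95)/2 × 2 = 15.55
  Sum = 206.7725 mcg/mL·hr
Tail: C_last/k_e = 6.95/0.109 = 63.761
AUC_0→∞ (intramuscular injection) = 206.7725 + 63.761 = 270.5335 mcg/mL·hr
F = (AUC_ev/D_ev)/(AUC_iv/D_iv) = (270.5335/62.5)/(288/25) = 4.328536/11.52 = 0.3757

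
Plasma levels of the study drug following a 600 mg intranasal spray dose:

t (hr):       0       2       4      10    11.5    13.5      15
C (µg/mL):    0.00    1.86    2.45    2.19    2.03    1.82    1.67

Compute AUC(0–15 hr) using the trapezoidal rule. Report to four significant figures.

AUC = 29.72 µg/mL·hr

Trapezoidal AUC_0→15:
  [0→2]: (0.00+1.86)/2 × 2 = 1.86
  [2→4]: (1.86+2.45)/2 × 2 = 4.31
  [4→10]: (2.45+2.19)/2 × 6 = 13.92
  [10→11.5]: (2.19+2.03)/2 × 1.5 = 3.165
  [11.5→13.5]: (2.03+1.82)/2 × 2 = 3.85
  [13.5→15]: (1.82+1.67)/2 × 1.5 = 2.6175
  Sum = 29.7225 µg/mL·hr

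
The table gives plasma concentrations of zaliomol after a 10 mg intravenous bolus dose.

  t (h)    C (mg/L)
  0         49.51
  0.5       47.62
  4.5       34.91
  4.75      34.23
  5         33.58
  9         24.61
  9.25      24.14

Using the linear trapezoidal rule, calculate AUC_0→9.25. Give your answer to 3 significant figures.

Trapezoidal AUC_0→9.25:
  [0→0.5]: (49.51+47.62)/2 × 0.5 = 24.2825
  [0.5→4.5]: (47.62+34.91)/2 × 4 = 165.06
  [4.5→4.75]: (34.91+34.23)/2 × 0.25 = 8.6425
  [4.75→5]: (34.23+33.58)/2 × 0.25 = 8.47625
  [5→9]: (33.58+24.61)/2 × 4 = 116.38
  [9→9.25]: (24.61+24.14)/2 × 0.25 = 6.09375
  Sum = 328.935 mg/L·h

AUC = 329 mg/L·h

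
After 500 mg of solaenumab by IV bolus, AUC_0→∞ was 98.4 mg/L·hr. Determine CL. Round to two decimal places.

CL = Dose_iv / AUC_0→∞
   = 500 / 98.4 = 5.0813 L/hr

CL = 5.08 L/hr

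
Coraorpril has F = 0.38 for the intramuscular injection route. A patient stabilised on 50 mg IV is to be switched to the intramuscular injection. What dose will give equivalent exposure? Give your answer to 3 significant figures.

D_intramuscular = 132 mg

For equal systemic exposure: F × D_ev = D_iv
D_ev = D_iv / F = 50 / 0.38 = 131.579 mg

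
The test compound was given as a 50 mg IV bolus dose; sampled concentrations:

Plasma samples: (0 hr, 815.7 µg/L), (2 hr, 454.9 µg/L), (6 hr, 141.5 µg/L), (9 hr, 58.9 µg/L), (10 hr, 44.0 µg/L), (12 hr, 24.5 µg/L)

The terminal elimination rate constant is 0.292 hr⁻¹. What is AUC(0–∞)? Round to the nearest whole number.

Trapezoidal AUC_0→12:
  [0→2]: (815.7+454.9)/2 × 2 = 1270.6
  [2→6]: (454.9+141.5)/2 × 4 = 1192.8
  [6→9]: (141.5+58.9)/2 × 3 = 300.6
  [9→10]: (58.9+44.0)/2 × 1 = 51.45
  [10→12]: (44.0+24.5)/2 × 2 = 68.5
  Sum = 2883.95 µg/L·hr
Extrapolated tail: C_last / k_e = 24.5 / 0.292 = 83.904
AUC_0→∞ = 2883.95 + 83.904 = 2967.854 µg/L·hr

AUC = 2968 µg/L·hr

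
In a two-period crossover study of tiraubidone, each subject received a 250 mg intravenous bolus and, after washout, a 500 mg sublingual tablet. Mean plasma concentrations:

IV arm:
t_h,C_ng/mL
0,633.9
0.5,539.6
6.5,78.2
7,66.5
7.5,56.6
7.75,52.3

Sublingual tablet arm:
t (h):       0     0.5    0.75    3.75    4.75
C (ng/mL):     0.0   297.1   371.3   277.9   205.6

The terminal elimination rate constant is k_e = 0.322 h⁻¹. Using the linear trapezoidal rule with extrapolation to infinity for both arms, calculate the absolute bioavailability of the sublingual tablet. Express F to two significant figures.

F = 0.42

Trapezoidal AUC_0→7.75 (IV):
  [0→0.5]: (633.9+539.6)/2 × 0.5 = 293.375
  [0.5→6.5]: (539.6+78.2)/2 × 6 = 1853.4
  [6.5→7]: (78.2+66.5)/2 × 0.5 = 36.175
  [7→7.5]: (66.5+56.6)/2 × 0.5 = 30.775
  [7.5→7.75]: (56.6+52.3)/2 × 0.25 = 13.6125
  Sum = 2227.3375 ng/mL·h
IV tail: 52.3/0.322 = 162.422; AUC_iv,0→∞ = 2227.3375 + 162.422 = 2389.7595 ng/mL·h
Trapezoidal AUC_0→4.75 (sublingual tablet):
  [0→0.5]: (0.0+297.1)/2 × 0.5 = 74.275
  [0.5→0.75]: (297.1+371.3)/2 × 0.25 = 83.55
  [0.75→3.75]: (371.3+277.9)/2 × 3 = 973.8
  [3.75→4.75]: (277.9+205.6)/2 × 1 = 241.75
  Sum = 1373.375 ng/mL·h
sublingual tablet tail: 205.6/0.322 = 638.509; AUC_ev,0→∞ = 1373.375 + 638.509 = 2011.884 ng/mL·h
F = (AUC_ev/D_ev)/(AUC_iv/D_iv) = (2011.884/500)/(2389.7595/250) = 4.023768/9.559038 = 0.4209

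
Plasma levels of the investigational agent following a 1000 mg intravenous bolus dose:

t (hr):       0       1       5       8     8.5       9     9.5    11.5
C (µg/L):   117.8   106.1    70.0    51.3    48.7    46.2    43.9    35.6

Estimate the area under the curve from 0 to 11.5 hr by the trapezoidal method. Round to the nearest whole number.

AUC = 797 µg/L·hr

Trapezoidal AUC_0→11.5:
  [0→1]: (117.8+106.1)/2 × 1 = 111.95
  [1→5]: (106.1+70.0)/2 × 4 = 352.2
  [5→8]: (70.0+51.3)/2 × 3 = 181.95
  [8→8.5]: (51.3+48.7)/2 × 0.5 = 25.0
  [8.5→9]: (48.7+46.2)/2 × 0.5 = 23.725
  [9→9.5]: (46.2+43.9)/2 × 0.5 = 22.525
  [9.5→11.5]: (43.9+35.6)/2 × 2 = 79.5
  Sum = 796.85 µg/L·hr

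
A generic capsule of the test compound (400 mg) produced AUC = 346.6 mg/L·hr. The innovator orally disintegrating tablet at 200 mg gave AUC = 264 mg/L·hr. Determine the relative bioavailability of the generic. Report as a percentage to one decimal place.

F_rel = (AUC_test/D_test) / (AUC_ref/D_ref)
      = (346.6/400) / (264/200)
      = 0.8665 / 1.32 = 0.6564 = 65.64%

F_rel = 65.6%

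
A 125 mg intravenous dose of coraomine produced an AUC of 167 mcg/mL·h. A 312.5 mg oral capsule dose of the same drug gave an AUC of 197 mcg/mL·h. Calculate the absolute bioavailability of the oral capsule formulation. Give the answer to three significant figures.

F = (AUC_ev / D_ev) / (AUC_iv / D_iv)
  = (197/312.5) / (167/125)
  = 0.6304 / 1.336 = 0.4719

F = 0.472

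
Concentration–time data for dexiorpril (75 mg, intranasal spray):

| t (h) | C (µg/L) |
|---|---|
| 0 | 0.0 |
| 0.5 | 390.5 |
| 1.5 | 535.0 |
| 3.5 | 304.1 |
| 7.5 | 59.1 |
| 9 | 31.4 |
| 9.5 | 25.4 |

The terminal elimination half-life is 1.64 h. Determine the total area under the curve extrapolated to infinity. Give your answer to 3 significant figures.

AUC = 2270 µg/L·h

Trapezoidal AUC_0→9.5:
  [0→0.5]: (0.0+390.5)/2 × 0.5 = 97.625
  [0.5→1.5]: (390.5+535.0)/2 × 1 = 462.75
  [1.5→3.5]: (535.0+304.1)/2 × 2 = 839.1
  [3.5→7.5]: (304.1+59.1)/2 × 4 = 726.4
  [7.5→9]: (59.1+31.4)/2 × 1.5 = 67.875
  [9→9.5]: (31.4+25.4)/2 × 0.5 = 14.2
  Sum = 2207.95 µg/L·h
k_e = ln2 / t½ = 0.693147 / 1.64 = 0.4227 h^-1
Extrapolated tail: C_last / k_e = 25.4 / 0.4227 = 60.090
AUC_0→∞ = 2207.95 + 60.090 = 2268.04 µg/L·h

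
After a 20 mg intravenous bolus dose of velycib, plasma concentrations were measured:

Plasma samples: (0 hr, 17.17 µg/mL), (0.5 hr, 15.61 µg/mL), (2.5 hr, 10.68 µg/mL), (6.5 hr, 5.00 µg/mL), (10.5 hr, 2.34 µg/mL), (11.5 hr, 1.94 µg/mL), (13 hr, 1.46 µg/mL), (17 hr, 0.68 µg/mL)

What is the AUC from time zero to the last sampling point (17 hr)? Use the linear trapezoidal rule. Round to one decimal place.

AUC = 89.5 µg/mL·hr

Trapezoidal AUC_0→17:
  [0→0.5]: (17.17+15.61)/2 × 0.5 = 8.195
  [0.5→2.5]: (15.61+10.68)/2 × 2 = 26.29
  [2.5→6.5]: (10.68+5.00)/2 × 4 = 31.36
  [6.5→10.5]: (5.00+2.34)/2 × 4 = 14.68
  [10.5→11.5]: (2.34+1.94)/2 × 1 = 2.14
  [11.5→13]: (1.94+1.46)/2 × 1.5 = 2.55
  [13→17]: (1.46+0.68)/2 × 4 = 4.28
  Sum = 89.495 µg/mL·hr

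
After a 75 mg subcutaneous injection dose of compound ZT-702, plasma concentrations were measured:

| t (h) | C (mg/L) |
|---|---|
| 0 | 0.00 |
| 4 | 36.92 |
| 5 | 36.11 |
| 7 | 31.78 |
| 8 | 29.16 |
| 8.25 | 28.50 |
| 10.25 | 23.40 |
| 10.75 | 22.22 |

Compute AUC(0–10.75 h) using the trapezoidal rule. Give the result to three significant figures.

AUC = 279 mg/L·h

Trapezoidal AUC_0→10.75:
  [0→4]: (0.00+36.92)/2 × 4 = 73.84
  [4→5]: (36.92+36.11)/2 × 1 = 36.515
  [5→7]: (36.11+31.78)/2 × 2 = 67.89
  [7→8]: (31.78+29.16)/2 × 1 = 30.47
  [8→8.25]: (29.16+28.50)/2 × 0.25 = 7.2075
  [8.25→10.25]: (28.50+23.40)/2 × 2 = 51.9
  [10.25→10.75]: (23.40+22.22)/2 × 0.5 = 11.405
  Sum = 279.2275 mg/L·h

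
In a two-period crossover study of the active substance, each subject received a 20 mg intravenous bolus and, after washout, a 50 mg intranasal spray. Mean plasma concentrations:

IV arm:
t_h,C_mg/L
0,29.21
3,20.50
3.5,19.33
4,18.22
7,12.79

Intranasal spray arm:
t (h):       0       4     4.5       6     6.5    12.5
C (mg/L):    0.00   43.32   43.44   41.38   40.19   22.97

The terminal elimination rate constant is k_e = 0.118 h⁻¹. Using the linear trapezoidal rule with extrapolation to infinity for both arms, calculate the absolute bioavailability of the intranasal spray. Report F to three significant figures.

F = 0.927

Trapezoidal AUC_0→7 (IV):
  [0→3]: (29.21+20.50)/2 × 3 = 74.565
  [3→3.5]: (20.50+19.33)/2 × 0.5 = 9.9575
  [3.5→4]: (19.33+18.22)/2 × 0.5 = 9.3875
  [4→7]: (18.22+12.79)/2 × 3 = 46.515
  Sum = 140.425 mg/L·h
IV tail: 12.79/0.118 = 108.390; AUC_iv,0→∞ = 140.425 + 108.390 = 248.815 mg/L·h
Trapezoidal AUC_0→12.5 (intranasal spray):
  [0→4]: (0.00+43.32)/2 × 4 = 86.64
  [4→4.5]: (43.32+43.44)/2 × 0.5 = 21.69
  [4.5→6]: (43.44+41.38)/2 × 1.5 = 63.615
  [6→6.5]: (41.38+40.19)/2 × 0.5 = 20.3925
  [6.5→12.5]: (40.19+22.97)/2 × 6 = 189.48
  Sum = 381.8175 mg/L·h
intranasal spray tail: 22.97/0.118 = 194.661; AUC_ev,0→∞ = 381.8175 + 194.661 = 576.4785 mg/L·h
F = (AUC_ev/D_ev)/(AUC_iv/D_iv) = (576.4785/50)/(248.815/20) = 11.52957/12.44075 = 0.9268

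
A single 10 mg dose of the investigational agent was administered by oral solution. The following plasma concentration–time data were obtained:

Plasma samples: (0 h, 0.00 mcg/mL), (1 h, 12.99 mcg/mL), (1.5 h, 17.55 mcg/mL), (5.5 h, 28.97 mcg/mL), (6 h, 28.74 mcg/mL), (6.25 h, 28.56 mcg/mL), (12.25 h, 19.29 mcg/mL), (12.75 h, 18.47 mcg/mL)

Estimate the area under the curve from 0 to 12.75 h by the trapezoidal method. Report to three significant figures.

AUC = 282 mcg/mL·h

Trapezoidal AUC_0→12.75:
  [0→1]: (0.00+12.99)/2 × 1 = 6.495
  [1→1.5]: (12.99+17.55)/2 × 0.5 = 7.635
  [1.5→5.5]: (17.55+28.97)/2 × 4 = 93.04
  [5.5→6]: (28.97+28.74)/2 × 0.5 = 14.4275
  [6→6.25]: (28.74+28.56)/2 × 0.25 = 7.1625
  [6.25→12.25]: (28.56+19.29)/2 × 6 = 143.55
  [12.25→12.75]: (19.29+18.47)/2 × 0.5 = 9.44
  Sum = 281.75 mcg/mL·h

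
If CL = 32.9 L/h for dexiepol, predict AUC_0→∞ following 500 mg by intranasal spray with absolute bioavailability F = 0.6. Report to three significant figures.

AUC_0→∞ = F × Dose / CL
        = 0.6 × 500 / 32.9 = 9.11854 mg/L·h

AUC = 9.12 mg/L·h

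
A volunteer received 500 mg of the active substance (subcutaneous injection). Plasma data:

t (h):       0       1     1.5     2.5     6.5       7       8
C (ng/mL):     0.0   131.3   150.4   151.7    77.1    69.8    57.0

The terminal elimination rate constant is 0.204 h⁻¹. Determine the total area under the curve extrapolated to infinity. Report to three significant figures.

AUC = 1120 ng/mL·h

Trapezoidal AUC_0→8:
  [0→1]: (0.0+131.3)/2 × 1 = 65.65
  [1→1.5]: (131.3+150.4)/2 × 0.5 = 70.425
  [1.5→2.5]: (150.4+151.7)/2 × 1 = 151.05
  [2.5→6.5]: (151.7+77.1)/2 × 4 = 457.6
  [6.5→7]: (77.1+69.8)/2 × 0.5 = 36.725
  [7→8]: (69.8+57.0)/2 × 1 = 63.4
  Sum = 844.85 ng/mL·h
Extrapolated tail: C_last / k_e = 57.0 / 0.204 = 279.412
AUC_0→∞ = 844.85 + 279.412 = 1124.262 ng/mL·h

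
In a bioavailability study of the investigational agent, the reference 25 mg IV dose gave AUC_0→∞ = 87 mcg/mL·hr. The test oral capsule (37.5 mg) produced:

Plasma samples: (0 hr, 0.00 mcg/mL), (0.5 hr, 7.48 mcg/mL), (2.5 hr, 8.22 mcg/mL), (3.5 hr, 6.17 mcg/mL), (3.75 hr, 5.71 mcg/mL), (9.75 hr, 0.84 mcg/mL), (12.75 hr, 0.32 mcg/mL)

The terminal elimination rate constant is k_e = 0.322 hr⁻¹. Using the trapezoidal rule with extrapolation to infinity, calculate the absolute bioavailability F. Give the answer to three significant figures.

Trapezoidal AUC_0→12.75 (oral capsule):
  [0→0.5]: (0.00+7.48)/2 × 0.5 = 1.87
  [0.5→2.5]: (7.48+8.22)/2 × 2 = 15.7
  [2.5→3.5]: (8.22+6.17)/2 × 1 = 7.195
  [3.5→3.75]: (6.17+5.71)/2 × 0.25 = 1.485
  [3.75→9.75]: (5.71+0.84)/2 × 6 = 19.65
  [9.75→12.75]: (0.84+0.32)/2 × 3 = 1.74
  Sum = 47.64 mcg/mL·hr
Tail: C_last/k_e = 0.32/0.322 = 0.994
AUC_0→∞ (oral capsule) = 47.64 + 0.994 = 48.634 mcg/mL·hr
F = (AUC_ev/D_ev)/(AUC_iv/D_iv) = (48.634/37.5)/(87/25) = 1.29691/3.48 = 0.3727

F = 0.373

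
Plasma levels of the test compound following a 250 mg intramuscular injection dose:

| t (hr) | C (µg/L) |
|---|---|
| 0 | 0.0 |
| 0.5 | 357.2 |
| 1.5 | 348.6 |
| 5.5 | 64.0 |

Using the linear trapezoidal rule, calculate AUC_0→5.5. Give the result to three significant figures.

Trapezoidal AUC_0→5.5:
  [0→0.5]: (0.0+357.2)/2 × 0.5 = 89.3
  [0.5→1.5]: (357.2+348.6)/2 × 1 = 352.9
  [1.5→5.5]: (348.6+64.0)/2 × 4 = 825.2
  Sum = 1267.4 µg/L·hr

AUC = 1270 µg/L·hr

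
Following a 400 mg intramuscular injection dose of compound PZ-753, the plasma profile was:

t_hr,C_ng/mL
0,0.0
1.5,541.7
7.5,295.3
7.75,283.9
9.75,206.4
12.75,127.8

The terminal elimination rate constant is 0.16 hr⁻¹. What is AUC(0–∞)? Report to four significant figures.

Trapezoidal AUC_0→12.75:
  [0→1.5]: (0.0+541.7)/2 × 1.5 = 406.275
  [1.5→7.5]: (541.7+295.3)/2 × 6 = 2511.0
  [7.5→7.75]: (295.3+283.9)/2 × 0.25 = 72.4
  [7.75→9.75]: (283.9+206.4)/2 × 2 = 490.3
  [9.75→12.75]: (206.4+127.8)/2 × 3 = 501.3
  Sum = 3981.275 ng/mL·hr
Extrapolated tail: C_last / k_e = 127.8 / 0.16 = 798.750
AUC_0→∞ = 3981.275 + 798.750 = 4780.025 ng/mL·hr

AUC = 4780 ng/mL·hr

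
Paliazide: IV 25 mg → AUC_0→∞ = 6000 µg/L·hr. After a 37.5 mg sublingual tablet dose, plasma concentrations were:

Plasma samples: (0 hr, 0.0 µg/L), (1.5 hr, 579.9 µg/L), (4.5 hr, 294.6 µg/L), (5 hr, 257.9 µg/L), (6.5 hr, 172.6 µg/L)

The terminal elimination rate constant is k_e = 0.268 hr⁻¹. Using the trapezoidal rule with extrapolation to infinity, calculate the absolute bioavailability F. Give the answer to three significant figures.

F = 0.317

Trapezoidal AUC_0→6.5 (sublingual tablet):
  [0→1.5]: (0.0+579.9)/2 × 1.5 = 434.925
  [1.5→4.5]: (579.9+294.6)/2 × 3 = 1311.75
  [4.5→5]: (294.6+257.9)/2 × 0.5 = 138.125
  [5→6.5]: (257.9+172.6)/2 × 1.5 = 322.875
  Sum = 2207.675 µg/L·hr
Tail: C_last/k_e = 172.6/0.268 = 644.030
AUC_0→∞ (sublingual tablet) = 2207.675 + 644.030 = 2851.705 µg/L·hr
F = (AUC_ev/D_ev)/(AUC_iv/D_iv) = (2851.705/37.5)/(6000/25) = 76.0455/240 = 0.3169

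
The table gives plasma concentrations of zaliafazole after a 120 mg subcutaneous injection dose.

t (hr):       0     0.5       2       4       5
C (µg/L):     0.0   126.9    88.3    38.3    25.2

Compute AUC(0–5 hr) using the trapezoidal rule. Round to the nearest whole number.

Trapezoidal AUC_0→5:
  [0→0.5]: (0.0+126.9)/2 × 0.5 = 31.725
  [0.5→2]: (126.9+88.3)/2 × 1.5 = 161.4
  [2→4]: (88.3+38.3)/2 × 2 = 126.6
  [4→5]: (38.3+25.2)/2 × 1 = 31.75
  Sum = 351.475 µg/L·hr

AUC = 351 µg/L·hr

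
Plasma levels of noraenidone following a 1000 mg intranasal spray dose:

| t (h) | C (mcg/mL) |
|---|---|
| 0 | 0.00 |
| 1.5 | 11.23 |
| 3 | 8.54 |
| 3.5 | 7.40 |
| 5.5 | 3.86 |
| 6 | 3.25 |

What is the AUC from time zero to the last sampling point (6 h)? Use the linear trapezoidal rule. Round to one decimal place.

AUC = 40.3 mcg/mL·h

Trapezoidal AUC_0→6:
  [0→1.5]: (0.00+11.23)/2 × 1.5 = 8.4225
  [1.5→3]: (11.23+8.54)/2 × 1.5 = 14.8275
  [3→3.5]: (8.54+7.40)/2 × 0.5 = 3.985
  [3.5→5.5]: (7.40+3.86)/2 × 2 = 11.26
  [5.5→6]: (3.86+3.25)/2 × 0.5 = 1.7775
  Sum = 40.2725 mcg/mL·h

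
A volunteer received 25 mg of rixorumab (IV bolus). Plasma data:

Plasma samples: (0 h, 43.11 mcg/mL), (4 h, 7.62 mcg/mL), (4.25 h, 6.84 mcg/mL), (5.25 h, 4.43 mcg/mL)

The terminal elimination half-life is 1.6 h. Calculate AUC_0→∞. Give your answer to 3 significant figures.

Trapezoidal AUC_0→5.25:
  [0→4]: (43.11+7.62)/2 × 4 = 101.46
  [4→4.25]: (7.62+6.84)/2 × 0.25 = 1.8075
  [4.25→5.25]: (6.84+4.43)/2 × 1 = 5.635
  Sum = 108.9025 mcg/mL·h
k_e = ln2 / t½ = 0.693147 / 1.6 = 0.4332 h^-1
Extrapolated tail: C_last / k_e = 4.43 / 0.4332 = 10.226
AUC_0→∞ = 108.9025 + 10.226 = 119.1285 mcg/mL·h

AUC = 119 mcg/mL·h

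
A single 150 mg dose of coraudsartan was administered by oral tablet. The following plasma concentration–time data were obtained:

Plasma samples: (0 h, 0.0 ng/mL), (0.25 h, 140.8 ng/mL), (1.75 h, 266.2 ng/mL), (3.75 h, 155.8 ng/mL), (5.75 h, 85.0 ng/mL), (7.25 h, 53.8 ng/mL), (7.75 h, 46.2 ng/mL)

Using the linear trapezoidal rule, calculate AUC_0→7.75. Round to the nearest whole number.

Trapezoidal AUC_0→7.75:
  [0→0.25]: (0.0+140.8)/2 × 0.25 = 17.6
  [0.25→1.75]: (140.8+266.2)/2 × 1.5 = 305.25
  [1.75→3.75]: (266.2+155.8)/2 × 2 = 422.0
  [3.75→5.75]: (155.8+85.0)/2 × 2 = 240.8
  [5.75→7.25]: (85.0+53.8)/2 × 1.5 = 104.1
  [7.25→7.75]: (53.8+46.2)/2 × 0.5 = 25.0
  Sum = 1114.75 ng/mL·h

AUC = 1115 ng/mL·h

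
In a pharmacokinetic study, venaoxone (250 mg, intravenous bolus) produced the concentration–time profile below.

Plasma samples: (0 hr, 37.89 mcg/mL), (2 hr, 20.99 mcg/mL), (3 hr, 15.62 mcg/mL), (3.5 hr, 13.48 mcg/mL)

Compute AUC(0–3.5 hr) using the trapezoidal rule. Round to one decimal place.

AUC = 84.5 mcg/mL·hr

Trapezoidal AUC_0→3.5:
  [0→2]: (37.89+20.99)/2 × 2 = 58.88
  [2→3]: (20.99+15.62)/2 × 1 = 18.305
  [3→3.5]: (15.62+13.48)/2 × 0.5 = 7.275
  Sum = 84.46 mcg/mL·hr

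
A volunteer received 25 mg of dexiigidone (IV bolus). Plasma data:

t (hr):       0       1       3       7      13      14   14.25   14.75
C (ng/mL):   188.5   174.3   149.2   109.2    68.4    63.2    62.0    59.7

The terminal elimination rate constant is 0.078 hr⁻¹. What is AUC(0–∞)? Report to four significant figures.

AUC = 2432 ng/mL·hr

Trapezoidal AUC_0→14.75:
  [0→1]: (188.5+174.3)/2 × 1 = 181.4
  [1→3]: (174.3+149.2)/2 × 2 = 323.5
  [3→7]: (149.2+109.2)/2 × 4 = 516.8
  [7→13]: (109.2+68.4)/2 × 6 = 532.8
  [13→14]: (68.4+63.2)/2 × 1 = 65.8
  [14→14.25]: (63.2+62.0)/2 × 0.25 = 15.65
  [14.25→14.75]: (62.0+59.7)/2 × 0.5 = 30.425
  Sum = 1666.375 ng/mL·hr
Extrapolated tail: C_last / k_e = 59.7 / 0.078 = 765.385
AUC_0→∞ = 1666.375 + 765.385 = 2431.76 ng/mL·hr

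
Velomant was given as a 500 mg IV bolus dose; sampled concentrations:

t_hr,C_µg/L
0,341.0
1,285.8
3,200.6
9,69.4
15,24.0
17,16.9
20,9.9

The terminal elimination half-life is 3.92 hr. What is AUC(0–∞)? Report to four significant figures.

AUC = 2027 µg/L·hr

Trapezoidal AUC_0→20:
  [0→1]: (341.0+285.8)/2 × 1 = 313.4
  [1→3]: (285.8+200.6)/2 × 2 = 486.4
  [3→9]: (200.6+69.4)/2 × 6 = 810.0
  [9→15]: (69.4+24.0)/2 × 6 = 280.2
  [15→17]: (24.0+16.9)/2 × 2 = 40.9
  [17→20]: (16.9+9.9)/2 × 3 = 40.2
  Sum = 1971.1 µg/L·hr
k_e = ln2 / t½ = 0.693147 / 3.92 = 0.1768 hr^-1
Extrapolated tail: C_last / k_e = 9.9 / 0.1768 = 55.995
AUC_0→∞ = 1971.1 + 55.995 = 2027.095 µg/L·hr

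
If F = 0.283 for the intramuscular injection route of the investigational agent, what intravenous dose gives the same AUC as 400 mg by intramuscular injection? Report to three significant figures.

Systemic exposure from an extravascular dose = F × D_ev, so the equivalent IV dose is F × D_ev.
D_iv = F × D_ev = 0.283 × 400 = 113.2 mg

D_iv = 113 mg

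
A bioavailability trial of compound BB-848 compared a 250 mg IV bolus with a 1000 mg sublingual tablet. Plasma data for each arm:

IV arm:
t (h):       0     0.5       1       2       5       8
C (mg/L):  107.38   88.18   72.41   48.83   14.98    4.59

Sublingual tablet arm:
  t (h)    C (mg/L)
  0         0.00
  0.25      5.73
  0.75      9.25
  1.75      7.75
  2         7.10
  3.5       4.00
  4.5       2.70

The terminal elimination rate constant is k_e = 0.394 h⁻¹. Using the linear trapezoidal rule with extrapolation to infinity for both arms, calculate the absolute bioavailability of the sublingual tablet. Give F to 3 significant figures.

F = 0.0291

Trapezoidal AUC_0→8 (IV):
  [0→0.5]: (107.38+88.18)/2 × 0.5 = 48.89
  [0.5→1]: (88.18+72.41)/2 × 0.5 = 40.1475
  [1→2]: (72.41+48.83)/2 × 1 = 60.62
  [2→5]: (48.83+14.98)/2 × 3 = 95.715
  [5→8]: (14.98+4.59)/2 × 3 = 29.355
  Sum = 274.7275 mg/L·h
IV tail: 4.59/0.394 = 11.650; AUC_iv,0→∞ = 274.7275 + 11.650 = 286.3775 mg/L·h
Trapezoidal AUC_0→4.5 (sublingual tablet):
  [0→0.25]: (0.00+5.73)/2 × 0.25 = 0.71625
  [0.25→0.75]: (5.73+9.25)/2 × 0.5 = 3.745
  [0.75→1.75]: (9.25+7.75)/2 × 1 = 8.5
  [1.75→2]: (7.75+7.10)/2 × 0.25 = 1.85625
  [2→3.5]: (7.10+4.00)/2 × 1.5 = 8.325
  [3.5→4.5]: (4.00+2.70)/2 × 1 = 3.35
  Sum = 26.4925 mg/L·h
sublingual tablet tail: 2.70/0.394 = 6.853; AUC_ev,0→∞ = 26.4925 + 6.853 = 33.3455 mg/L·h
F = (AUC_ev/D_ev)/(AUC_iv/D_iv) = (33.3455/1000)/(286.3775/250) = 0.0333455/1.14551 = 0.0291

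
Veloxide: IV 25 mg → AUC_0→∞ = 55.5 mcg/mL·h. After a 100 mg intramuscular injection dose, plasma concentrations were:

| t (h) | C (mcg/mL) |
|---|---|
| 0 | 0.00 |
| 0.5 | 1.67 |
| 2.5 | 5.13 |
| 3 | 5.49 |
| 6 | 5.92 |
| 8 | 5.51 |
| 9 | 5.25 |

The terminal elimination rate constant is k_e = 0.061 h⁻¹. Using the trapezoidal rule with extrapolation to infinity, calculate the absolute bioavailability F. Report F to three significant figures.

F = 0.585

Trapezoidal AUC_0→9 (intramuscular injection):
  [0→0.5]: (0.00+1.67)/2 × 0.5 = 0.4175
  [0.5→2.5]: (1.67+5.13)/2 × 2 = 6.8
  [2.5→3]: (5.13+5.49)/2 × 0.5 = 2.655
  [3→6]: (5.49+5.92)/2 × 3 = 17.115
  [6→8]: (5.92+5.51)/2 × 2 = 11.43
  [8→9]: (5.51+5.25)/2 × 1 = 5.38
  Sum = 43.7975 mcg/mL·h
Tail: C_last/k_e = 5.25/0.061 = 86.066
AUC_0→∞ (intramuscular injection) = 43.7975 + 86.066 = 129.8635 mcg/mL·h
F = (AUC_ev/D_ev)/(AUC_iv/D_iv) = (129.8635/100)/(55.5/25) = 1.298635/2.22 = 0.5850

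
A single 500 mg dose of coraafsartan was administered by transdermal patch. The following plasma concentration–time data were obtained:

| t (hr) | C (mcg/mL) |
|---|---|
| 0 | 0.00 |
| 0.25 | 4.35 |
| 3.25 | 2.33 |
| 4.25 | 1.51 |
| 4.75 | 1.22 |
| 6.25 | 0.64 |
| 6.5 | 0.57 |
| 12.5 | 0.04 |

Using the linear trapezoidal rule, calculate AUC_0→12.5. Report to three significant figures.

AUC = 16.5 mcg/mL·hr

Trapezoidal AUC_0→12.5:
  [0→0.25]: (0.00+4.35)/2 × 0.25 = 0.54375
  [0.25→3.25]: (4.35+2.33)/2 × 3 = 10.02
  [3.25→4.25]: (2.33+1.51)/2 × 1 = 1.92
  [4.25→4.75]: (1.51+1.22)/2 × 0.5 = 0.6825
  [4.75→6.25]: (1.22+0.64)/2 × 1.5 = 1.395
  [6.25→6.5]: (0.64+0.57)/2 × 0.25 = 0.15125
  [6.5→12.5]: (0.57+0.04)/2 × 6 = 1.83
  Sum = 16.5425 mcg/mL·hr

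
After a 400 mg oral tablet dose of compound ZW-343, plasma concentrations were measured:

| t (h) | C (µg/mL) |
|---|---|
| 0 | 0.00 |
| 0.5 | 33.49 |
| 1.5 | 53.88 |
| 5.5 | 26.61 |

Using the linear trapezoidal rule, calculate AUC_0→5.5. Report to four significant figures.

Trapezoidal AUC_0→5.5:
  [0→0.5]: (0.00+33.49)/2 × 0.5 = 8.3725
  [0.5→1.5]: (33.49+53.88)/2 × 1 = 43.685
  [1.5→5.5]: (53.88+26.61)/2 × 4 = 160.98
  Sum = 213.0375 µg/mL·h

AUC = 213.0 µg/mL·h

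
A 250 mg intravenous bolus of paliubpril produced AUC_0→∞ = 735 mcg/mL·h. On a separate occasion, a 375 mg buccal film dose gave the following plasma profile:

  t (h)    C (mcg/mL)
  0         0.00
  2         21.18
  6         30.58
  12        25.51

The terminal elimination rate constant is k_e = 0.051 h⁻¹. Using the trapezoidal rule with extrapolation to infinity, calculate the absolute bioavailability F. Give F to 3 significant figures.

Trapezoidal AUC_0→12 (buccal film):
  [0→2]: (0.00+21.18)/2 × 2 = 21.18
  [2→6]: (21.18+30.58)/2 × 4 = 103.52
  [6→12]: (30.58+25.51)/2 × 6 = 168.27
  Sum = 292.97 mcg/mL·h
Tail: C_last/k_e = 25.51/0.051 = 500.196
AUC_0→∞ (buccal film) = 292.97 + 500.196 = 793.166 mcg/mL·h
F = (AUC_ev/D_ev)/(AUC_iv/D_iv) = (793.166/375)/(735/250) = 2.11511/2.94 = 0.7194

F = 0.719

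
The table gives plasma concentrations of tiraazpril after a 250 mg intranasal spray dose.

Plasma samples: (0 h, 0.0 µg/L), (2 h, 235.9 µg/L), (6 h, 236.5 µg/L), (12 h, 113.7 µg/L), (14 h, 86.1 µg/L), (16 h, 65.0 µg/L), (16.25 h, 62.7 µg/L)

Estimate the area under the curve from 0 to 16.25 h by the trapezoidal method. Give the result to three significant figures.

Trapezoidal AUC_0→16.25:
  [0→2]: (0.0+235.9)/2 × 2 = 235.9
  [2→6]: (235.9+236.5)/2 × 4 = 944.8
  [6→12]: (236.5+113.7)/2 × 6 = 1050.6
  [12→14]: (113.7+86.1)/2 × 2 = 199.8
  [14→16]: (86.1+65.0)/2 × 2 = 151.1
  [16→16.25]: (65.0+62.7)/2 × 0.25 = 15.9625
  Sum = 2598.1625 µg/L·h

AUC = 2600 µg/L·h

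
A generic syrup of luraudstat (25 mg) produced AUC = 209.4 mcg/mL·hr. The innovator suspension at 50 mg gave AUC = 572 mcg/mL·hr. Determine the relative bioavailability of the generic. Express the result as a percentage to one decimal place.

F_rel = 73.2%

F_rel = (AUC_test/D_test) / (AUC_ref/D_ref)
      = (209.4/25) / (572/50)
      = 8.376 / 11.44 = 0.7322 = 73.22%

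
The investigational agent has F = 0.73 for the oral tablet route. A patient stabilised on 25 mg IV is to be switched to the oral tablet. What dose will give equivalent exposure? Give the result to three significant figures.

For equal systemic exposure: F × D_ev = D_iv
D_ev = D_iv / F = 25 / 0.73 = 34.2466 mg

D_oral = 34.2 mg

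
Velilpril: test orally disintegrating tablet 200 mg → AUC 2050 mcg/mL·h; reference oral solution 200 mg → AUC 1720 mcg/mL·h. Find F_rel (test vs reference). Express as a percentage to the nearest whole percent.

F_rel = 119%

F_rel = (AUC_test/D_test) / (AUC_ref/D_ref)
      = (2050/200) / (1720/200)
      = 10.25 / 8.6 = 1.1919 = 119.19%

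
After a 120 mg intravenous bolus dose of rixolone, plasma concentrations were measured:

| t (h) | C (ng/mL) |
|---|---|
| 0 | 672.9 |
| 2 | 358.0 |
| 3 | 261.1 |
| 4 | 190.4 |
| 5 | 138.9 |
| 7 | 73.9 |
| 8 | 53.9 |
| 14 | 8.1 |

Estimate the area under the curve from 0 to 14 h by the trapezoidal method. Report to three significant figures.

AUC = 2190 ng/mL·h

Trapezoidal AUC_0→14:
  [0→2]: (672.9+358.0)/2 × 2 = 1030.9
  [2→3]: (358.0+261.1)/2 × 1 = 309.55
  [3→4]: (261.1+190.4)/2 × 1 = 225.75
  [4→5]: (190.4+138.9)/2 × 1 = 164.65
  [5→7]: (138.9+73.9)/2 × 2 = 212.8
  [7→8]: (73.9+53.9)/2 × 1 = 63.9
  [8→14]: (53.9+8.1)/2 × 6 = 186.0
  Sum = 2193.55 ng/mL·h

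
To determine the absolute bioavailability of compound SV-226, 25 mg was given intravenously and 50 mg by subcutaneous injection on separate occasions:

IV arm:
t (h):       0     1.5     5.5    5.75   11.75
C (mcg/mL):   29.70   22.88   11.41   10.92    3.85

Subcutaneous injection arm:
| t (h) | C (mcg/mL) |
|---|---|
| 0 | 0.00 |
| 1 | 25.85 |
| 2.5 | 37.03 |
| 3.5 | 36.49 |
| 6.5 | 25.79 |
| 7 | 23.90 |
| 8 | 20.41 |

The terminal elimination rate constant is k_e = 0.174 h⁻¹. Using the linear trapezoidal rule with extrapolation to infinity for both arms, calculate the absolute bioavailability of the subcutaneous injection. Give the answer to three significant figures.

F = 0.965

Trapezoidal AUC_0→11.75 (IV):
  [0→1.5]: (29.70+22.88)/2 × 1.5 = 39.435
  [1.5→5.5]: (22.88+11.41)/2 × 4 = 68.58
  [5.5→5.75]: (11.41+10.92)/2 × 0.25 = 2.79125
  [5.75→11.75]: (10.92+3.85)/2 × 6 = 44.31
  Sum = 155.11625 mcg/mL·h
IV tail: 3.85/0.174 = 22.126; AUC_iv,0→∞ = 155.11625 + 22.126 = 177.24225 mcg/mL·h
Trapezoidal AUC_0→8 (subcutaneous injection):
  [0→1]: (0.00+25.85)/2 × 1 = 12.925
  [1→2.5]: (25.85+37.03)/2 × 1.5 = 47.16
  [2.5→3.5]: (37.03+36.49)/2 × 1 = 36.76
  [3.5→6.5]: (36.49+25.79)/2 × 3 = 93.42
  [6.5→7]: (25.79+23.90)/2 × 0.5 = 12.4225
  [7→8]: (23.90+20.41)/2 × 1 = 22.155
  Sum = 224.8425 mcg/mL·h
subcutaneous injection tail: 20.41/0.174 = 117.299; AUC_ev,0→∞ = 224.8425 + 117.299 = 342.1415 mcg/mL·h
F = (AUC_ev/D_ev)/(AUC_iv/D_iv) = (342.1415/50)/(177.24225/25) = 6.84283/7.08969 = 0.9652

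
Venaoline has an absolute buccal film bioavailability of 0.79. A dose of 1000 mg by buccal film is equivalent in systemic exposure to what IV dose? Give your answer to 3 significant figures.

Systemic exposure from an extravascular dose = F × D_ev, so the equivalent IV dose is F × D_ev.
D_iv = F × D_ev = 0.79 × 1000 = 790 mg

D_iv = 790 mg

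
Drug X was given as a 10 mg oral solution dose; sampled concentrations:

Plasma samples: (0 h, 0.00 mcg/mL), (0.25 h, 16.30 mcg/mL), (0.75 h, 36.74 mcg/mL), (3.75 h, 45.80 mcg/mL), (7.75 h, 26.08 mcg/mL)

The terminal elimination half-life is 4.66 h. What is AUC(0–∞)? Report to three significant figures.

Trapezoidal AUC_0→7.75:
  [0→0.25]: (0.00+16.30)/2 × 0.25 = 2.0375
  [0.25→0.75]: (16.30+36.74)/2 × 0.5 = 13.26
  [0.75→3.75]: (36.74+45.80)/2 × 3 = 123.81
  [3.75→7.75]: (45.80+26.08)/2 × 4 = 143.76
  Sum = 282.8675 mcg/mL·h
k_e = ln2 / t½ = 0.693147 / 4.66 = 0.1487 h^-1
Extrapolated tail: C_last / k_e = 26.08 / 0.1487 = 175.387
AUC_0→∞ = 282.8675 + 175.387 = 458.2545 mcg/mL·h

AUC = 458 mcg/mL·h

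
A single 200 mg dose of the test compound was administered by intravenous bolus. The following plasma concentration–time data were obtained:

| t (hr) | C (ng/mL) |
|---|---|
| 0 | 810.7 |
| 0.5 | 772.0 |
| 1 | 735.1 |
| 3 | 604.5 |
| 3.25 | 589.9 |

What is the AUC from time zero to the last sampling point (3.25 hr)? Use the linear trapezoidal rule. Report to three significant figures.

AUC = 2260 ng/mL·hr

Trapezoidal AUC_0→3.25:
  [0→0.5]: (810.7+772.0)/2 × 0.5 = 395.675
  [0.5→1]: (772.0+735.1)/2 × 0.5 = 376.775
  [1→3]: (735.1+604.5)/2 × 2 = 1339.6
  [3→3.25]: (604.5+589.9)/2 × 0.25 = 149.3
  Sum = 2261.35 ng/mL·hr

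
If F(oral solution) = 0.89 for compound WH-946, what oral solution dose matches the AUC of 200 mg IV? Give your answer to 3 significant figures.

For equal systemic exposure: F × D_ev = D_iv
D_ev = D_iv / F = 200 / 0.89 = 224.719 mg

D_oral = 225 mg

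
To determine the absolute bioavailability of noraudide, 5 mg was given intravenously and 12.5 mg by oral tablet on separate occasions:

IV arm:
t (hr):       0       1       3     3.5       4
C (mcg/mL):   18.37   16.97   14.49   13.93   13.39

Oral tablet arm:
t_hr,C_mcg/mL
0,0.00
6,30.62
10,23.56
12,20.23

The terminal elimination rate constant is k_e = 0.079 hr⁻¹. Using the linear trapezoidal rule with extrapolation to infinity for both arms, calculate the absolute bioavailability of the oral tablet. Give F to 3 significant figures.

F = 0.860

Trapezoidal AUC_0→4 (IV):
  [0→1]: (18.37+16.97)/2 × 1 = 17.67
  [1→3]: (16.97+14.49)/2 × 2 = 31.46
  [3→3.5]: (14.49+13.93)/2 × 0.5 = 7.105
  [3.5→4]: (13.93+13.39)/2 × 0.5 = 6.83
  Sum = 63.065 mcg/mL·hr
IV tail: 13.39/0.079 = 169.494; AUC_iv,0→∞ = 63.065 + 169.494 = 232.559 mcg/mL·hr
Trapezoidal AUC_0→12 (oral tablet):
  [0→6]: (0.00+30.62)/2 × 6 = 91.86
  [6→10]: (30.62+23.56)/2 × 4 = 108.36
  [10→12]: (23.56+20.23)/2 × 2 = 43.79
  Sum = 244.01 mcg/mL·hr
oral tablet tail: 20.23/0.079 = 256.076; AUC_ev,0→∞ = 244.01 + 256.076 = 500.086 mcg/mL·hr
F = (AUC_ev/D_ev)/(AUC_iv/D_iv) = (500.086/12.5)/(232.559/5) = 40.00688/46.5118 = 0.8601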